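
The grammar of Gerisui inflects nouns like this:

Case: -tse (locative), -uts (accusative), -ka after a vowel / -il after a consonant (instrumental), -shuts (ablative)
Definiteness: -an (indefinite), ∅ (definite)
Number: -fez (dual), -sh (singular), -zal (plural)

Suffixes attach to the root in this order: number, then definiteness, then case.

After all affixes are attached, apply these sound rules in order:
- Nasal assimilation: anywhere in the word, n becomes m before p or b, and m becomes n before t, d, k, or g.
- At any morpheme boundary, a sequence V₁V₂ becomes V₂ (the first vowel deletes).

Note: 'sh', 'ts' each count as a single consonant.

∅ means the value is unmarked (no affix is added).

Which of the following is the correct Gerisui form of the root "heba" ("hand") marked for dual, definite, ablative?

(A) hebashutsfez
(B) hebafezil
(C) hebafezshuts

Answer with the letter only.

C

Attach number dual -fez → hebafez.
definiteness = definite: zero marking, form stays hebafez.
Attach case ablative -shuts → hebafezshuts.
Nasal assimilation: no change.
Vowel deletion: no change.
So the correct form is hebafezshuts, option (C).
(A) hebashutsfez is wrong: it has the affixes in the wrong order.
(B) hebafezil is wrong: it uses instrumental instead of ablative for case.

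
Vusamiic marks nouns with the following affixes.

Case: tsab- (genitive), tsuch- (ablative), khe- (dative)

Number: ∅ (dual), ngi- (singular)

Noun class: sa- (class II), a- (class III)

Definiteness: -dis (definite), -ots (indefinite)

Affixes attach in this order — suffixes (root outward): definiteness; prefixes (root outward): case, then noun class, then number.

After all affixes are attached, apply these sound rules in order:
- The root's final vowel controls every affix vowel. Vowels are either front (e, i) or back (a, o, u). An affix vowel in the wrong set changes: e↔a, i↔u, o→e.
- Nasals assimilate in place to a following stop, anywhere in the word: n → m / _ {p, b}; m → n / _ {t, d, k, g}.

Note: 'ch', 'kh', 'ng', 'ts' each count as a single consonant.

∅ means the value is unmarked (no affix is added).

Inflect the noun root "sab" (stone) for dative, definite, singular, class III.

nguakhasabdus

Attach case dative khe- → khesab.
Attach noun class class III a- → akhesab.
Attach definiteness definite -dis → akhesabdis.
Attach number singular ngi- → ngiakhesabdis.
Apply vowel harmony: ngiakhesabdis → nguakhasabdus.
Nasal assimilation: no change.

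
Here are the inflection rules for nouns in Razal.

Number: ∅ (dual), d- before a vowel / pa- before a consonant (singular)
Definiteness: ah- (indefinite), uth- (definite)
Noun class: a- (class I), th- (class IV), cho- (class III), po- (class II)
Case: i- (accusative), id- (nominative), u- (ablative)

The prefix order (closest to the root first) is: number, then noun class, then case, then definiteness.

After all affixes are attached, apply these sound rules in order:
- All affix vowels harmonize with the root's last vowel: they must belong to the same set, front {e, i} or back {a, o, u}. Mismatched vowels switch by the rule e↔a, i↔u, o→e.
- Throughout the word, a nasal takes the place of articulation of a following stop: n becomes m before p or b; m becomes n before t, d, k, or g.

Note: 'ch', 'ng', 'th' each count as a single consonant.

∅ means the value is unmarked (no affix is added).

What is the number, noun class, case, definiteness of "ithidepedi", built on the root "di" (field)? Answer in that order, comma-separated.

singular, class I, nominative, definite

Segment: uth-id-a-pa-di.
number: d/pa- → singular.
noun class: a- → class I.
case: id- → nominative.
definiteness: uth- → definite.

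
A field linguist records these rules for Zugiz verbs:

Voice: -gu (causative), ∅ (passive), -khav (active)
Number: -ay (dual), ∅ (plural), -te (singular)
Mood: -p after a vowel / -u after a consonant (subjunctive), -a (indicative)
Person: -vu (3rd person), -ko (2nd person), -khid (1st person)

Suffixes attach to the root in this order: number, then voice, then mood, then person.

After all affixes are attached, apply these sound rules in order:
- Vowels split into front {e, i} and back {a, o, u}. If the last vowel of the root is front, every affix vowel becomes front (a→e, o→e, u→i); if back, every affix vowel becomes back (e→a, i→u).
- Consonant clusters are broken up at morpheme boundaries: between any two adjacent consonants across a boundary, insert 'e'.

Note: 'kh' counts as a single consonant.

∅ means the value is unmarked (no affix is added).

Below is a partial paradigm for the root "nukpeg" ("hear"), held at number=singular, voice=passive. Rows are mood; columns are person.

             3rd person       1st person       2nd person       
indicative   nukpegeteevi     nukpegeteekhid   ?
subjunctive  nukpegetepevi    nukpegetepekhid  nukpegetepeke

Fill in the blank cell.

Attach number singular -te → nukpegte.
voice = passive: zero marking, form stays nukpegte.
Attach mood indicative -a → nukpegtea.
Attach person 2nd person -ko → nukpegteako.
Apply vowel harmony: nukpegteako → nukpegteeke.
Apply epenthesis: nukpegteeke → nukpegeteeke.

nukpegeteeke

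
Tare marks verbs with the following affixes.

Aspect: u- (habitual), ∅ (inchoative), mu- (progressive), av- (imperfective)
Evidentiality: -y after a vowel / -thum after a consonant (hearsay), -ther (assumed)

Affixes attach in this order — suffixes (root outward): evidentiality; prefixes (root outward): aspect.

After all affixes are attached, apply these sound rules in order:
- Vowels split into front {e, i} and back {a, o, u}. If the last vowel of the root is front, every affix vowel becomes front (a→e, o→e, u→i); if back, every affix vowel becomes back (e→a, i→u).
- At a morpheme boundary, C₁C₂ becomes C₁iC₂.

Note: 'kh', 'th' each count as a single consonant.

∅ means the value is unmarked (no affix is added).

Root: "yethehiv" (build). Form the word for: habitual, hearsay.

Attach aspect habitual u- → uyethehiv.
Attach evidentiality hearsay -thum (after consonant 'v') → uyethehivthum.
Apply vowel harmony: uyethehivthum → iyethehivthim.
Apply epenthesis: iyethehivthim → iyethehivithim.

iyethehivithim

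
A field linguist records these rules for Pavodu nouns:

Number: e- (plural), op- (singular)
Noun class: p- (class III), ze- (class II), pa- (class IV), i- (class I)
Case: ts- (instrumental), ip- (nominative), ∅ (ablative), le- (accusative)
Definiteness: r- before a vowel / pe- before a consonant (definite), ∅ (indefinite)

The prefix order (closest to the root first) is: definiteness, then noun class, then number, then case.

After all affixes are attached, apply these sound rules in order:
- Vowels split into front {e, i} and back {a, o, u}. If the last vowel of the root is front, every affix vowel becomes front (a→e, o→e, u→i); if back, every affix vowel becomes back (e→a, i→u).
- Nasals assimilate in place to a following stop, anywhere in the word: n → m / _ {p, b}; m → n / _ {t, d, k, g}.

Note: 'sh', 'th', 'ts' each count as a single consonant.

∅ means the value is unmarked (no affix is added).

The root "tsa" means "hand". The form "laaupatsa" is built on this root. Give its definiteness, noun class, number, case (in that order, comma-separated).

Segment: le-e-i-pe-tsa.
definiteness: r/pe- → definite.
noun class: i- → class I.
number: e- → plural.
case: le- → accusative.

definite, class I, plural, accusative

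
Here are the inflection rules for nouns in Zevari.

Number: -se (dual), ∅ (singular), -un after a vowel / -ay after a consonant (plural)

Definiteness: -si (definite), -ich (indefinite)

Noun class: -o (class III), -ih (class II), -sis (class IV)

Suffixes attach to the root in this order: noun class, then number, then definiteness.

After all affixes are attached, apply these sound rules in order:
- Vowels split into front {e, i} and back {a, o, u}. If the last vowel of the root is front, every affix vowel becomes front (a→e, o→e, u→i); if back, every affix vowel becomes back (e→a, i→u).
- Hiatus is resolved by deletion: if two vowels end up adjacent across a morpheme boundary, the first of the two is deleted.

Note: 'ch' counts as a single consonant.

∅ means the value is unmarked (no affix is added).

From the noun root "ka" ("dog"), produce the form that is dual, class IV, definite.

kasussasu

Attach noun class class IV -sis → kasis.
Attach number dual -se → kasisse.
Attach definiteness definite -si → kasissesi.
Apply vowel harmony: kasissesi → kasussasu.
Vowel deletion: no change.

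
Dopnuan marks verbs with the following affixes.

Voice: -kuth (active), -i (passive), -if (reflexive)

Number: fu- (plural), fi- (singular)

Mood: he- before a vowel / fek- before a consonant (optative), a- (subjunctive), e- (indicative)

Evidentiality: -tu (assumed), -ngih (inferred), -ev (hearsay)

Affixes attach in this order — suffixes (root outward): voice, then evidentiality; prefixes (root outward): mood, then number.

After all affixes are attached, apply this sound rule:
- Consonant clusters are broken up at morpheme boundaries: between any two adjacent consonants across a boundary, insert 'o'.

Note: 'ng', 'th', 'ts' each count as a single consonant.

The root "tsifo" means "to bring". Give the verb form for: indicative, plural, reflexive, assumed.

Attach mood indicative e- → etsifo.
Attach number plural fu- → fuetsifo.
Attach voice reflexive -if → fuetsifoif.
Attach evidentiality assumed -tu → fuetsifoiftu.
Apply epenthesis: fuetsifoiftu → fuetsifoifotu.

fuetsifoifotu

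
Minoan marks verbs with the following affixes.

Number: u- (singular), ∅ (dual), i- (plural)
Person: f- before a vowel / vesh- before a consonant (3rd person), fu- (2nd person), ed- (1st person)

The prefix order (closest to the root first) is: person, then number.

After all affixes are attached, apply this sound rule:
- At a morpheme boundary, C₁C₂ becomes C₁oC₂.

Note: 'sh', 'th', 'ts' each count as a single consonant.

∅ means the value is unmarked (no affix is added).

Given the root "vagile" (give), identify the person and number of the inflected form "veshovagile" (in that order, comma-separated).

3rd person, dual

Segment: vesh-vagile.
person: f/vesh- → 3rd person.
number: ∅ → dual.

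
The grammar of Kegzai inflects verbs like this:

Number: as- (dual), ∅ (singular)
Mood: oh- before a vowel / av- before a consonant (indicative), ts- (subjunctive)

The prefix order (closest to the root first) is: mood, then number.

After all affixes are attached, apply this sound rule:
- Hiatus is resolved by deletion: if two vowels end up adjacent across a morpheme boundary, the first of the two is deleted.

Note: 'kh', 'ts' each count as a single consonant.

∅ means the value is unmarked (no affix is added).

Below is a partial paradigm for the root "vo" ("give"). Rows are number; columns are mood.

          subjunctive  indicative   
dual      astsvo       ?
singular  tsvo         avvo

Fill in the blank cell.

asavvo

Attach mood indicative av- (before consonant 'v') → avvo.
Attach number dual as- → asavvo.
Vowel deletion: no change.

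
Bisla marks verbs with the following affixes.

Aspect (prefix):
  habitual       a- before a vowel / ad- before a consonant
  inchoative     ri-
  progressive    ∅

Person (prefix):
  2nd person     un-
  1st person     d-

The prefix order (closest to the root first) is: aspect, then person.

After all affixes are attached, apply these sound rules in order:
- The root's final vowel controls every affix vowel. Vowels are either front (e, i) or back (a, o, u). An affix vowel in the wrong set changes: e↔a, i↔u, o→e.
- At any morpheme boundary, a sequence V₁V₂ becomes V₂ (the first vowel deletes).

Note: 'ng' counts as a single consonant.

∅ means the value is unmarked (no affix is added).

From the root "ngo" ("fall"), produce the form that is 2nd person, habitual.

unadngo

Attach aspect habitual ad- (before consonant 'ng') → adngo.
Attach person 2nd person un- → unadngo.
Vowel harmony: no change.
Vowel deletion: no change.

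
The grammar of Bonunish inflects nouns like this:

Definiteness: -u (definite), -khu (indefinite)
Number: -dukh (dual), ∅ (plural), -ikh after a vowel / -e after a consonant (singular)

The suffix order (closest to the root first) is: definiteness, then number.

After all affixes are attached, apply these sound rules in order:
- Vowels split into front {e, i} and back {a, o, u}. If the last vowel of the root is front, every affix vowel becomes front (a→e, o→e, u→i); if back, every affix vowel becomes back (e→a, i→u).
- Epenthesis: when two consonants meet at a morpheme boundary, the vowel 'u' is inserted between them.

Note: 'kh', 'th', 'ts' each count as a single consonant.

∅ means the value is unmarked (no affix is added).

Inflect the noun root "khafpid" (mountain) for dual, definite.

khafpididikh

Attach definiteness definite -u → khafpidu.
Attach number dual -dukh → khafpidudukh.
Apply vowel harmony: khafpidudukh → khafpididikh.
Epenthesis: no change.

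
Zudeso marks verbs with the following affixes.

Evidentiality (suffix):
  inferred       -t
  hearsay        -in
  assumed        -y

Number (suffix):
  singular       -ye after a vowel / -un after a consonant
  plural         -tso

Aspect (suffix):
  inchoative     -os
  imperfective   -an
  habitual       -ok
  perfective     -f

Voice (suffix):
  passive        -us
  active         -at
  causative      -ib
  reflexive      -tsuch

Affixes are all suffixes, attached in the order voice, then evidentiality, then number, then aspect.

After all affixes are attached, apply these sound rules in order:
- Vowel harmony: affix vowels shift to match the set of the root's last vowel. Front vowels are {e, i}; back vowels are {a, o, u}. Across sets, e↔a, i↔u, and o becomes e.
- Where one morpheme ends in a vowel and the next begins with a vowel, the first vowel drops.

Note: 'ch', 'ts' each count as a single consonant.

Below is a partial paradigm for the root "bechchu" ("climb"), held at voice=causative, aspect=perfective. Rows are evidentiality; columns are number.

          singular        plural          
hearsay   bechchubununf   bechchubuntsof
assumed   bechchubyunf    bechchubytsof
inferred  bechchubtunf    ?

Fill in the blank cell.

bechchubttsof

Attach voice causative -ib → bechchuib.
Attach evidentiality inferred -t → bechchuibt.
Attach number plural -tso → bechchuibttso.
Attach aspect perfective -f → bechchuibttsof.
Apply vowel harmony: bechchuibttsof → bechchuubttsof.
Apply vowel deletion: bechchuubttsof → bechchubttsof.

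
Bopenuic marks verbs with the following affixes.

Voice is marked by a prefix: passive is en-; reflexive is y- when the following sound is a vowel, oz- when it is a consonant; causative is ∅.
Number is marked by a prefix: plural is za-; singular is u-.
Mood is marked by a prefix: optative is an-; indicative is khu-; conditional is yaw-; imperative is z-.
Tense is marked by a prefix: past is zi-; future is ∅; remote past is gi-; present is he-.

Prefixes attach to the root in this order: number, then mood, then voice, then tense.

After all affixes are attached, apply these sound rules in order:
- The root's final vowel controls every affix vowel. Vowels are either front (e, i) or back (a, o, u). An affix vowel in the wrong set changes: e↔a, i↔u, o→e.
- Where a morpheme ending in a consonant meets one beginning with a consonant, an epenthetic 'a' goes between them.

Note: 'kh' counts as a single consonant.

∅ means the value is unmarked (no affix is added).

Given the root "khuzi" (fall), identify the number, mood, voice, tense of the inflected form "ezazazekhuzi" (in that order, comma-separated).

Segment: oz-z-za-khuzi.
number: za- → plural.
mood: z- → imperative.
voice: y/oz- → reflexive.
tense: ∅ → future.

plural, imperative, reflexive, future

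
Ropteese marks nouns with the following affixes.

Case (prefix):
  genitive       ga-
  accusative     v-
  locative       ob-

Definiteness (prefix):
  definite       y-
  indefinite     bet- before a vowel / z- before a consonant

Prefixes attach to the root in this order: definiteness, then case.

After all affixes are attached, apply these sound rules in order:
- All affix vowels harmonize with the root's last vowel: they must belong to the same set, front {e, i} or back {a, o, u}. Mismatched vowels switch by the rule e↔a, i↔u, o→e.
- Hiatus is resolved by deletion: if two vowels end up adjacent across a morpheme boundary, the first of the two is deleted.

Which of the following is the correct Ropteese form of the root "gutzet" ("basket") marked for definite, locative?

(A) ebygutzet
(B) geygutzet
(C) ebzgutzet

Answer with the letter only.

Attach definiteness definite y- → ygutzet.
Attach case locative ob- → obygutzet.
Apply vowel harmony: obygutzet → ebygutzet.
Vowel deletion: no change.
So the correct form is ebygutzet, option (A).
(C) ebzgutzet is wrong: it uses indefinite instead of definite for definiteness.
(B) geygutzet is wrong: it uses genitive instead of locative for case.

A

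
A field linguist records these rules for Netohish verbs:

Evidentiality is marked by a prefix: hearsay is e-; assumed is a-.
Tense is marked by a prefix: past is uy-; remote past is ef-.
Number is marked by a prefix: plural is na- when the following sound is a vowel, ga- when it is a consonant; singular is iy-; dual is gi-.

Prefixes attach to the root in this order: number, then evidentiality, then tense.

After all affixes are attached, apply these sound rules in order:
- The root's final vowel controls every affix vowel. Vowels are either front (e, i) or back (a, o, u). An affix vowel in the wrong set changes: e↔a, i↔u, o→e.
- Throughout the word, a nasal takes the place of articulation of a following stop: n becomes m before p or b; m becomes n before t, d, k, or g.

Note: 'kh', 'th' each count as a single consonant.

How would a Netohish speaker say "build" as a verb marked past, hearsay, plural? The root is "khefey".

Attach number plural ga- (before consonant 'kh') → gakhefey.
Attach evidentiality hearsay e- → egakhefey.
Attach tense past uy- → uyegakhefey.
Apply vowel harmony: uyegakhefey → iyegekhefey.
Nasal assimilation: no change.

iyegekhefey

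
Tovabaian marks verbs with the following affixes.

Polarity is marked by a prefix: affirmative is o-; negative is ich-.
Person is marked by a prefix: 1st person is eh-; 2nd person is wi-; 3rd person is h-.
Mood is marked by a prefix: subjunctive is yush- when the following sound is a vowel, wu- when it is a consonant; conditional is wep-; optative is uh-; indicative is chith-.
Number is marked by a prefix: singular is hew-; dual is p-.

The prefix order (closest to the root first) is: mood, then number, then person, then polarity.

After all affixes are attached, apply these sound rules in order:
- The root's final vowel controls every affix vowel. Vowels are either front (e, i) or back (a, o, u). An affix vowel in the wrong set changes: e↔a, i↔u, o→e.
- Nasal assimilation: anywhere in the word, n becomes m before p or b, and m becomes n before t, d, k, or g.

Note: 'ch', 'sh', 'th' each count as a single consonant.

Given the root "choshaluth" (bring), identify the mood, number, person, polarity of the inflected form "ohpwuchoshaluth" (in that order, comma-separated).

Segment: o-h-p-wu-choshaluth.
mood: yush/wu- → subjunctive.
number: p- → dual.
person: h- → 3rd person.
polarity: o- → affirmative.

subjunctive, dual, 3rd person, affirmative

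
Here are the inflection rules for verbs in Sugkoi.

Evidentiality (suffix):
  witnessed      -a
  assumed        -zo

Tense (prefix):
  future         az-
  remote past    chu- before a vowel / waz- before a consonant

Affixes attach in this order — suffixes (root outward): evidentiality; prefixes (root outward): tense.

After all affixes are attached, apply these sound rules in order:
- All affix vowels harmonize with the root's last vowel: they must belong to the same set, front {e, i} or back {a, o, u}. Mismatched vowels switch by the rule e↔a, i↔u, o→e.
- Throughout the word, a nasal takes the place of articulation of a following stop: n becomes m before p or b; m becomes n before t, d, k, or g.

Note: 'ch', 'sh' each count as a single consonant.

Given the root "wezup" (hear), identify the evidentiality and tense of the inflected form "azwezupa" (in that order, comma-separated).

Segment: az-wezup-a.
evidentiality: -a → witnessed.
tense: az- → future.

witnessed, future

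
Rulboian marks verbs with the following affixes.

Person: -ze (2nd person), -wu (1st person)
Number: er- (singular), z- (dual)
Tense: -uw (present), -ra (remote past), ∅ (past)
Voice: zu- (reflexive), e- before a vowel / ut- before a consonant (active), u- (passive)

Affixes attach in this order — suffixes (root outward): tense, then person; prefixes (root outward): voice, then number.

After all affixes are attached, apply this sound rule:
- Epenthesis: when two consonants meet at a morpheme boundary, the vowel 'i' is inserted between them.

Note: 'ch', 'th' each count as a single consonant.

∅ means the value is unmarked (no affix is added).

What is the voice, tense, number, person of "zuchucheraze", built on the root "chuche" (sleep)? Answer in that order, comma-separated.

Segment: z-u-chuche-ra-ze.
voice: u- → passive.
tense: -ra → remote past.
number: z- → dual.
person: -ze → 2nd person.

passive, remote past, dual, 2nd person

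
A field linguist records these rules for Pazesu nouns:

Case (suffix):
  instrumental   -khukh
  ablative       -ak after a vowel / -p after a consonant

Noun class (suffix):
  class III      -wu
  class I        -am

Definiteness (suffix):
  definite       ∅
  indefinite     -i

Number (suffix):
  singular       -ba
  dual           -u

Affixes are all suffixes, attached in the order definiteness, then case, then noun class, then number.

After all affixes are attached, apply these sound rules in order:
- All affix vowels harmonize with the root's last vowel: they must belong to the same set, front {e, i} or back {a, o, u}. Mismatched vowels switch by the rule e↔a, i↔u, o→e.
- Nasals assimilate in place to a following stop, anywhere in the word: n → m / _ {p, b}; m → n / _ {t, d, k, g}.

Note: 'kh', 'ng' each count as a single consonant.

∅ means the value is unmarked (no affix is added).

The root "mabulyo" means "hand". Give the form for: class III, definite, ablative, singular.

definiteness = definite: zero marking, form stays mabulyo.
Attach case ablative -ak (after vowel 'o') → mabulyoak.
Attach noun class class III -wu → mabulyoakwu.
Attach number singular -ba → mabulyoakwuba.
Vowel harmony: no change.
Nasal assimilation: no change.

mabulyoakwuba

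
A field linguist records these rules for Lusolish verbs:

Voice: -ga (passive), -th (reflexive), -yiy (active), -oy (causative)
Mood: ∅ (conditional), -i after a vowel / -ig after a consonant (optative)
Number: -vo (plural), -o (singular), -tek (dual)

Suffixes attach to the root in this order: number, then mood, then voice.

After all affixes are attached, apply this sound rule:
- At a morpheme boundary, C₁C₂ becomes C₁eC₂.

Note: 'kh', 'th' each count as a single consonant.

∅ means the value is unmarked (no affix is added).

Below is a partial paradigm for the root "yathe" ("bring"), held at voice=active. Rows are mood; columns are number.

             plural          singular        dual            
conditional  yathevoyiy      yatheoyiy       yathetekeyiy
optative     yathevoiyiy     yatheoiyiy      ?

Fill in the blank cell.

yathetekigeyiy

Attach number dual -tek → yathetek.
Attach mood optative -ig (after consonant 'k') → yathetekig.
Attach voice active -yiy → yathetekigyiy.
Apply epenthesis: yathetekigyiy → yathetekigeyiy.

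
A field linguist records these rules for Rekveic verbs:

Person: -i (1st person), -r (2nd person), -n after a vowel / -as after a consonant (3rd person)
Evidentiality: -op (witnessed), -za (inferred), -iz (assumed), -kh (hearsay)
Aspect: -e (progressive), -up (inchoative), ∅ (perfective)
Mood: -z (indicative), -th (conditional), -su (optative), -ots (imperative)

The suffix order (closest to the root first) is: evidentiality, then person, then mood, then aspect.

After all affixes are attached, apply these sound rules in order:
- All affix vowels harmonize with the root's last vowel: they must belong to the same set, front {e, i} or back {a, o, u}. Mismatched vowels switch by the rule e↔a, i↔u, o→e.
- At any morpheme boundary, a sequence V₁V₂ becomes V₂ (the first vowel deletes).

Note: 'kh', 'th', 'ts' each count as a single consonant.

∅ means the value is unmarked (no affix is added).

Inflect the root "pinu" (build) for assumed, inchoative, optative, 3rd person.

pinuzassup

Attach evidentiality assumed -iz → pinuiz.
Attach person 3rd person -as (after consonant 'z') → pinuizas.
Attach mood optative -su → pinuizassu.
Attach aspect inchoative -up → pinuizassuup.
Apply vowel harmony: pinuizassuup → pinuuzassuup.
Apply vowel deletion: pinuuzassuup → pinuzassup.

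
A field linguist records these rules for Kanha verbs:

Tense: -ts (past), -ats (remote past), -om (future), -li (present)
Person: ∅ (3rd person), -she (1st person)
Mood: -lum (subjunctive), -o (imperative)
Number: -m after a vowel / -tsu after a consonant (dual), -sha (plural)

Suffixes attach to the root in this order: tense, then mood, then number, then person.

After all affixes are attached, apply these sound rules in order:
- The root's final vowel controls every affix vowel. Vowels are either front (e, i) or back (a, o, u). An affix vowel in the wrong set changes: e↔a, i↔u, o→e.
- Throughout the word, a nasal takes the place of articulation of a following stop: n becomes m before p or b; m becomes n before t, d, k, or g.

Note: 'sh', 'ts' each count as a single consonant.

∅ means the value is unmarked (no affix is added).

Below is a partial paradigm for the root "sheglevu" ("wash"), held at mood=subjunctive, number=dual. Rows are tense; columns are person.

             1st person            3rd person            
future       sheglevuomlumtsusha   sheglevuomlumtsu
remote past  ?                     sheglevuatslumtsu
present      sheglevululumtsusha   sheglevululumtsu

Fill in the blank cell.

Attach tense remote past -ats → sheglevuats.
Attach mood subjunctive -lum → sheglevuatslum.
Attach number dual -tsu (after consonant 'm') → sheglevuatslumtsu.
Attach person 1st person -she → sheglevuatslumtsushe.
Apply vowel harmony: sheglevuatslumtsushe → sheglevuatslumtsusha.
Nasal assimilation: no change.

sheglevuatslumtsusha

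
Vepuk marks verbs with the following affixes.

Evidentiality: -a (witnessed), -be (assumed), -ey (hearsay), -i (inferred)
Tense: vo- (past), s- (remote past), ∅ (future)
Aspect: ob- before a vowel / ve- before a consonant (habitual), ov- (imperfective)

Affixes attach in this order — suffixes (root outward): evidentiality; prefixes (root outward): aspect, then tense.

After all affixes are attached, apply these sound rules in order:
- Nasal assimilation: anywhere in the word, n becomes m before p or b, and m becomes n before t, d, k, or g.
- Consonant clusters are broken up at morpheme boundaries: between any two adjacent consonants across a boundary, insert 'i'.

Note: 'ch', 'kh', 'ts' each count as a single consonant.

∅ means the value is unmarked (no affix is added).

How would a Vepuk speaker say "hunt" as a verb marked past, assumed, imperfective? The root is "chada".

voovichadabe

Attach aspect imperfective ov- → ovchada.
Attach tense past vo- → voovchada.
Attach evidentiality assumed -be → voovchadabe.
Nasal assimilation: no change.
Apply epenthesis: voovchadabe → voovichadabe.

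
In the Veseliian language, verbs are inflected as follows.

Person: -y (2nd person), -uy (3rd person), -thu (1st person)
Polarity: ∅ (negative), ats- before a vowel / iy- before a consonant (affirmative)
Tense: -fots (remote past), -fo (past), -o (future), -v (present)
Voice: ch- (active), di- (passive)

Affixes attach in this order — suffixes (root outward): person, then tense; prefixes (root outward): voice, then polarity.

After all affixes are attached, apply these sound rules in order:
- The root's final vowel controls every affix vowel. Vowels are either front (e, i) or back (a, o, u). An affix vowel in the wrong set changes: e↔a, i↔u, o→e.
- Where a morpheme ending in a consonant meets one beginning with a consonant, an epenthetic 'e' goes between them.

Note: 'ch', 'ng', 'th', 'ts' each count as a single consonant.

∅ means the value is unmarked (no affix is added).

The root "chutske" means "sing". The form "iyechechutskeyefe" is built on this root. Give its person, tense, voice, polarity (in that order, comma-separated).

Segment: iy-ch-chutske-y-fo.
person: -y → 2nd person.
tense: -fo → past.
voice: ch- → active.
polarity: ats/iy- → affirmative.

2nd person, past, active, affirmative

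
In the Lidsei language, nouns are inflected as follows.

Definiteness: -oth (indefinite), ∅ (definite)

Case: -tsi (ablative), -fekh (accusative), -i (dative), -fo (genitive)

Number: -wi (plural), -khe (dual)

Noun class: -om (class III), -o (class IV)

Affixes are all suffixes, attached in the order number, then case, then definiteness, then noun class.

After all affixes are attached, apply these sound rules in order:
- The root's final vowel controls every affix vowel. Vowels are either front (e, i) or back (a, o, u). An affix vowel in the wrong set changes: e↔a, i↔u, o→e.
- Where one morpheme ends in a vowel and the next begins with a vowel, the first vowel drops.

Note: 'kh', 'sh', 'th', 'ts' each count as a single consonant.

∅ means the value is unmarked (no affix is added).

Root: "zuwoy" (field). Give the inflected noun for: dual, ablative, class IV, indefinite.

Attach number dual -khe → zuwoykhe.
Attach case ablative -tsi → zuwoykhetsi.
Attach definiteness indefinite -oth → zuwoykhetsioth.
Attach noun class class IV -o → zuwoykhetsiotho.
Apply vowel harmony: zuwoykhetsiotho → zuwoykhatsuotho.
Apply vowel deletion: zuwoykhatsuotho → zuwoykhatsotho.

zuwoykhatsotho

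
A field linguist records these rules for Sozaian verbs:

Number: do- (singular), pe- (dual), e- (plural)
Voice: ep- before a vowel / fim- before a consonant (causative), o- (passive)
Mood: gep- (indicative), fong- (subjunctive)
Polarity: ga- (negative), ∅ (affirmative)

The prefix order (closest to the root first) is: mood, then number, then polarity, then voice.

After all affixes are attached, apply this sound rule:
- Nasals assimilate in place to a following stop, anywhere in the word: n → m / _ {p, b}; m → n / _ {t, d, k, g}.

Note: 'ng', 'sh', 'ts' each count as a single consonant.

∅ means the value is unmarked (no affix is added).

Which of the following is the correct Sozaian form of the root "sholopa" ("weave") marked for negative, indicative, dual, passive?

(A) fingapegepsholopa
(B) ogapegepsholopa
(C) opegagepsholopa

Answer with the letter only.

Attach mood indicative gep- → gepsholopa.
Attach number dual pe- → pegepsholopa.
Attach polarity negative ga- → gapegepsholopa.
Attach voice passive o- → ogapegepsholopa.
Nasal assimilation: no change.
So the correct form is ogapegepsholopa, option (B).
(C) opegagepsholopa is wrong: it has the affixes in the wrong order.
(A) fingapegepsholopa is wrong: it uses causative instead of passive for voice.

B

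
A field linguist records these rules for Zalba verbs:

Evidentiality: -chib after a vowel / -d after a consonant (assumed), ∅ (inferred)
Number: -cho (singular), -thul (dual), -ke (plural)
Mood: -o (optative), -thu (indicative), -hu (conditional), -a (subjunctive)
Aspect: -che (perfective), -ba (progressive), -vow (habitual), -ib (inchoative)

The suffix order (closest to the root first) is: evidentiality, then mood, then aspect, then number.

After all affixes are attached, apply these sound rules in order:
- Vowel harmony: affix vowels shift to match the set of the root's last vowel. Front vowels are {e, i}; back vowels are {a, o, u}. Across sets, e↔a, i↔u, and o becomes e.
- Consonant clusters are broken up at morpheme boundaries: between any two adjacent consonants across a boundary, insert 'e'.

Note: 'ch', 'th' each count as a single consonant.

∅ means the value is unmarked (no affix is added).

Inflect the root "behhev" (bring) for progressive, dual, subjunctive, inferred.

behhevebethil

evidentiality = inferred: zero marking, form stays behhev.
Attach mood subjunctive -a → behheva.
Attach aspect progressive -ba → behhevaba.
Attach number dual -thul → behhevabathul.
Apply vowel harmony: behhevabathul → behhevebethil.
Epenthesis: no change.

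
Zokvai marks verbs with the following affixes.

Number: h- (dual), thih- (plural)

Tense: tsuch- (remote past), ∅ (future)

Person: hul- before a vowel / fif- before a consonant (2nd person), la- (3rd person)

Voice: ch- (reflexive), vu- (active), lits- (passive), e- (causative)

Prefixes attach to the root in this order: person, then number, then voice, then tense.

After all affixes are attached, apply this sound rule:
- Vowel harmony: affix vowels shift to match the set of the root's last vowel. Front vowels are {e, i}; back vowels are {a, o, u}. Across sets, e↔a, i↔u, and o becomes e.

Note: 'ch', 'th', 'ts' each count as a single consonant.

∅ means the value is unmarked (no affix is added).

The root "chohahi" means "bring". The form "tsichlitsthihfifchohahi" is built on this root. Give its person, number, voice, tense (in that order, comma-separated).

2nd person, plural, passive, remote past

Segment: tsuch-lits-thih-fif-chohahi.
person: hul/fif- → 2nd person.
number: thih- → plural.
voice: lits- → passive.
tense: tsuch- → remote past.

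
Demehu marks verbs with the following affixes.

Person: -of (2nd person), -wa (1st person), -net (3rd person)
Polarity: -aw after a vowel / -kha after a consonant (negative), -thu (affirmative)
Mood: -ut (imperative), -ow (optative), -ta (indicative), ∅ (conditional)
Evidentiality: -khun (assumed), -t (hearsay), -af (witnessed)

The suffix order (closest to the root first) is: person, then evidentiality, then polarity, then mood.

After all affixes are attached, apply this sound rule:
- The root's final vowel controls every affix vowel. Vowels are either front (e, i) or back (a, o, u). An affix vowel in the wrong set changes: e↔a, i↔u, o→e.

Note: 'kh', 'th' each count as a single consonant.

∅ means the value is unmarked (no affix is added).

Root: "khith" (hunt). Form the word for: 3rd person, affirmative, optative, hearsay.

khithnettthiew

Attach person 3rd person -net → khithnet.
Attach evidentiality hearsay -t → khithnett.
Attach polarity affirmative -thu → khithnettthu.
Attach mood optative -ow → khithnettthuow.
Apply vowel harmony: khithnettthuow → khithnettthiew.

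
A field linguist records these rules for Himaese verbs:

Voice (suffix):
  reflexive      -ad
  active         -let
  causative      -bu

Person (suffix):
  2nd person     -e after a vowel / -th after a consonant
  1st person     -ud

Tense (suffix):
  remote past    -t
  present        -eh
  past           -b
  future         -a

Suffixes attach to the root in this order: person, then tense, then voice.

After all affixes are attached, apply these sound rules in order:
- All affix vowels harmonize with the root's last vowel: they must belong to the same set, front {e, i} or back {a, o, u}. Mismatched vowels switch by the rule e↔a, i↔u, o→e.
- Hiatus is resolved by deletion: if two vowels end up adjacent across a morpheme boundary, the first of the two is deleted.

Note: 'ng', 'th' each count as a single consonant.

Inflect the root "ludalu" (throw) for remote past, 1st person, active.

ludaludtlat

Attach person 1st person -ud → ludaluud.
Attach tense remote past -t → ludaluudt.
Attach voice active -let → ludaluudtlet.
Apply vowel harmony: ludaluudtlet → ludaluudtlat.
Apply vowel deletion: ludaluudtlat → ludaludtlat.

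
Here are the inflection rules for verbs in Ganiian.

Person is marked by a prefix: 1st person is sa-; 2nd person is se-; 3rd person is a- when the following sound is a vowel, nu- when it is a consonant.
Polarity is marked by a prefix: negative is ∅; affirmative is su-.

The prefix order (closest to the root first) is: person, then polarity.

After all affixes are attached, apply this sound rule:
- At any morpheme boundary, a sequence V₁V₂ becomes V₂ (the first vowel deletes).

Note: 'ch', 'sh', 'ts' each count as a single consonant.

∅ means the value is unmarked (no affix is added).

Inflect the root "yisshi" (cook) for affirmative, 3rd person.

Attach person 3rd person nu- (before consonant 'y') → nuyisshi.
Attach polarity affirmative su- → sunuyisshi.
Vowel deletion: no change.

sunuyisshi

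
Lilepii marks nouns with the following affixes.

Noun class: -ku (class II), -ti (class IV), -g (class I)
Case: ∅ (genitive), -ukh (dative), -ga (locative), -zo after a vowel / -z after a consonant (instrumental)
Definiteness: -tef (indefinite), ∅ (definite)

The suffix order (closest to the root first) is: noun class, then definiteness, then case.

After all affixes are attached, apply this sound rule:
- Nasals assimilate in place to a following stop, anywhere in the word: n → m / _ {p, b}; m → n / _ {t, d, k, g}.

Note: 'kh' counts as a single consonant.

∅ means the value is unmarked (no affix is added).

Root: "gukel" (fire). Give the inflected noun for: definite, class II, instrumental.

Attach noun class class II -ku → gukelku.
definiteness = definite: zero marking, form stays gukelku.
Attach case instrumental -zo (after vowel 'u') → gukelkuzo.
Nasal assimilation: no change.

gukelkuzo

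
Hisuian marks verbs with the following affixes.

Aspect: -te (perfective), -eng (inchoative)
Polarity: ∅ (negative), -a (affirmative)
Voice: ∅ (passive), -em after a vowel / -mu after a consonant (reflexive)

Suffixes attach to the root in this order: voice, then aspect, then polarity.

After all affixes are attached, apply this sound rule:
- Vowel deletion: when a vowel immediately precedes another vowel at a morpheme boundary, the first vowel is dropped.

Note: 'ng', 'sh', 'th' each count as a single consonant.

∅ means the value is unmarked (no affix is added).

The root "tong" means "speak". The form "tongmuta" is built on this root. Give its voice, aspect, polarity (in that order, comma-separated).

reflexive, perfective, affirmative

Segment: tong-mu-te-a.
voice: -em/mu → reflexive.
aspect: -te → perfective.
polarity: -a → affirmative.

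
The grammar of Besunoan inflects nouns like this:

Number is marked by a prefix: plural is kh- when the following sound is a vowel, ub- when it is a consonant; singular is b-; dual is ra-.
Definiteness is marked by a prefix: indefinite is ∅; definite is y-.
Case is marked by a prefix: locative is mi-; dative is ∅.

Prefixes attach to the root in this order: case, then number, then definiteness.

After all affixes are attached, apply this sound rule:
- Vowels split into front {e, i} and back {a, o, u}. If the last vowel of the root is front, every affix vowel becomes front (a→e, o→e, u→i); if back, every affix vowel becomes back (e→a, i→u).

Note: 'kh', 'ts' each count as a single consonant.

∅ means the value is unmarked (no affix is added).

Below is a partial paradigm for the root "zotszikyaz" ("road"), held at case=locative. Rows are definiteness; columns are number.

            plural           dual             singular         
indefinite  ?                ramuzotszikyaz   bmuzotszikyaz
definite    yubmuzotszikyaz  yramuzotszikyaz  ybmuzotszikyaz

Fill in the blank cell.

ubmuzotszikyaz

Attach case locative mi- → mizotszikyaz.
Attach number plural ub- (before consonant 'm') → ubmizotszikyaz.
definiteness = indefinite: zero marking, form stays ubmizotszikyaz.
Apply vowel harmony: ubmizotszikyaz → ubmuzotszikyaz.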